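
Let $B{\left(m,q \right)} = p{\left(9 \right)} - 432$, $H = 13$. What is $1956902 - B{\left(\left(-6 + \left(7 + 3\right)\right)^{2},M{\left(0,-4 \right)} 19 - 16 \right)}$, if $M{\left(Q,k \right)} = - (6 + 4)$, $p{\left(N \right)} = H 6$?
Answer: $1957256$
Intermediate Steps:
$p{\left(N \right)} = 78$ ($p{\left(N \right)} = 13 \cdot 6 = 78$)
$M{\left(Q,k \right)} = -10$ ($M{\left(Q,k \right)} = \left(-1\right) 10 = -10$)
$B{\left(m,q \right)} = -354$ ($B{\left(m,q \right)} = 78 - 432 = -354$)
$1956902 - B{\left(\left(-6 + \left(7 + 3\right)\right)^{2},M{\left(0,-4 \right)} 19 - 16 \right)} = 1956902 - -354 = 1956902 + 354 = 1957256$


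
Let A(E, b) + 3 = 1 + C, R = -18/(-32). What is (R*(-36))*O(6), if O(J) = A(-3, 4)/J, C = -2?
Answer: 27/2 ≈ 13.500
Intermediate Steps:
R = 9/16 (R = -18*(-1/32) = 9/16 ≈ 0.56250)
A(E, b) = -4 (A(E, b) = -3 + (1 - 2) = -3 - 1 = -4)
O(J) = -4/J
(R*(-36))*O(6) = ((9/16)*(-36))*(-4/6) = -(-81)/6 = -81/4*(-⅔) = 27/2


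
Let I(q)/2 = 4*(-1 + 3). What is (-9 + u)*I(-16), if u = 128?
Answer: 1904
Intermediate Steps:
I(q) = 16 (I(q) = 2*(4*(-1 + 3)) = 2*(4*2) = 2*8 = 16)
(-9 + u)*I(-16) = (-9 + 128)*16 = 119*16 = 1904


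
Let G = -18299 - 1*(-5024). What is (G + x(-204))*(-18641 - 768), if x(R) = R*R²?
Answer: 165033543051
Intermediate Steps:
x(R) = R³
G = -13275 (G = -18299 + 5024 = -13275)
(G + x(-204))*(-18641 - 768) = (-13275 + (-204)³)*(-18641 - 768) = (-13275 - 8489664)*(-19409) = -8502939*(-19409) = 165033543051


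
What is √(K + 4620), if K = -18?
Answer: √4602 ≈ 67.838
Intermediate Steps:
√(K + 4620) = √(-18 + 4620) = √4602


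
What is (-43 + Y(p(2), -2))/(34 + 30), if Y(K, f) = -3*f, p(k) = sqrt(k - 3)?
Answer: -37/64 ≈ -0.57813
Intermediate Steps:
p(k) = sqrt(-3 + k)
(-43 + Y(p(2), -2))/(34 + 30) = (-43 - 3*(-2))/(34 + 30) = (-43 + 6)/64 = (1/64)*(-37) = -37/64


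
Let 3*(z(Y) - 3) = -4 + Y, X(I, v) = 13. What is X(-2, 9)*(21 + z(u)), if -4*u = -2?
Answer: 1781/6 ≈ 296.83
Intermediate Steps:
u = ½ (u = -¼*(-2) = ½ ≈ 0.50000)
z(Y) = 5/3 + Y/3 (z(Y) = 3 + (-4 + Y)/3 = 3 + (-4/3 + Y/3) = 5/3 + Y/3)
X(-2, 9)*(21 + z(u)) = 13*(21 + (5/3 + (⅓)*(½))) = 13*(21 + (5/3 + ⅙)) = 13*(21 + 11/6) = 13*(137/6) = 1781/6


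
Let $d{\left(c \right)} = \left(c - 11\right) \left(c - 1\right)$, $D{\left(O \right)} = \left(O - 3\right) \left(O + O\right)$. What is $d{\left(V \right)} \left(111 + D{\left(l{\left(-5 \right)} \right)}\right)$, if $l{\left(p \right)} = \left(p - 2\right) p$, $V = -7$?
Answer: $338544$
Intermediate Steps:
$l{\left(p \right)} = p \left(-2 + p\right)$ ($l{\left(p \right)} = \left(-2 + p\right) p = p \left(-2 + p\right)$)
$D{\left(O \right)} = 2 O \left(-3 + O\right)$ ($D{\left(O \right)} = \left(-3 + O\right) 2 O = 2 O \left(-3 + O\right)$)
$d{\left(c \right)} = \left(-1 + c\right) \left(-11 + c\right)$ ($d{\left(c \right)} = \left(-11 + c\right) \left(-1 + c\right) = \left(-1 + c\right) \left(-11 + c\right)$)
$d{\left(V \right)} \left(111 + D{\left(l{\left(-5 \right)} \right)}\right) = \left(11 + \left(-7\right)^{2} - -84\right) \left(111 + 2 \left(- 5 \left(-2 - 5\right)\right) \left(-3 - 5 \left(-2 - 5\right)\right)\right) = \left(11 + 49 + 84\right) \left(111 + 2 \left(\left(-5\right) \left(-7\right)\right) \left(-3 - -35\right)\right) = 144 \left(111 + 2 \cdot 35 \left(-3 + 35\right)\right) = 144 \left(111 + 2 \cdot 35 \cdot 32\right) = 144 \left(111 + 2240\right) = 144 \cdot 2351 = 338544$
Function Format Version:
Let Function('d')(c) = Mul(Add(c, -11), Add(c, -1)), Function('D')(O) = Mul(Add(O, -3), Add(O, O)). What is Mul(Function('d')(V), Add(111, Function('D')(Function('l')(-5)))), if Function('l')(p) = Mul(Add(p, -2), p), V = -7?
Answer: 338544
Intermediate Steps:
Function('l')(p) = Mul(p, Add(-2, p)) (Function('l')(p) = Mul(Add(-2, p), p) = Mul(p, Add(-2, p)))
Function('D')(O) = Mul(2, O, Add(-3, O)) (Function('D')(O) = Mul(Add(-3, O), Mul(2, O)) = Mul(2, O, Add(-3, O)))
Function('d')(c) = Mul(Add(-1, c), Add(-11, c)) (Function('d')(c) = Mul(Add(-11, c), Add(-1, c)) = Mul(Add(-1, c), Add(-11, c)))
Mul(Function('d')(V), Add(111, Function('D')(Function('l')(-5)))) = Mul(Add(11, Pow(-7, 2), Mul(-12, -7)), Add(111, Mul(2, Mul(-5, Add(-2, -5)), Add(-3, Mul(-5, Add(-2, -5)))))) = Mul(Add(11, 49, 84), Add(111, Mul(2, Mul(-5, -7), Add(-3, Mul(-5, -7))))) = Mul(144, Add(111, Mul(2, 35, Add(-3, 35)))) = Mul(144, Add(111, Mul(2, 35, 32))) = Mul(144, Add(111, 2240)) = Mul(144, 2351) = 338544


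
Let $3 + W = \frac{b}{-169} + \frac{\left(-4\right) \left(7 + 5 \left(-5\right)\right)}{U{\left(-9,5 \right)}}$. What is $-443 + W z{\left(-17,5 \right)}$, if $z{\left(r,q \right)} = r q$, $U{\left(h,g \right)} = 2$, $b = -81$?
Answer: $- \frac{555797}{169} \approx -3288.7$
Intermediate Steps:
$z{\left(r,q \right)} = q r$
$W = \frac{5658}{169}$ ($W = -3 - \left(- \frac{81}{169} - \frac{\left(-4\right) \left(7 + 5 \left(-5\right)\right)}{2}\right) = -3 - \left(- \frac{81}{169} - - 4 \left(7 - 25\right) \frac{1}{2}\right) = -3 + \left(\frac{81}{169} + \left(-4\right) \left(-18\right) \frac{1}{2}\right) = -3 + \left(\frac{81}{169} + 72 \cdot \frac{1}{2}\right) = -3 + \left(\frac{81}{169} + 36\right) = -3 + \frac{6165}{169} = \frac{5658}{169} \approx 33.479$)
$-443 + W z{\left(-17,5 \right)} = -443 + \frac{5658 \cdot 5 \left(-17\right)}{169} = -443 + \frac{5658}{169} \left(-85\right) = -443 - \frac{480930}{169} = - \frac{555797}{169}$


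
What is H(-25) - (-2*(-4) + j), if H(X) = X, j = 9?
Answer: -42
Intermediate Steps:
H(-25) - (-2*(-4) + j) = -25 - (-2*(-4) + 9) = -25 - (8 + 9) = -25 - 1*17 = -25 - 17 = -42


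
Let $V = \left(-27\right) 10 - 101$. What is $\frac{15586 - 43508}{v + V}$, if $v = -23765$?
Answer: $\frac{13961}{12068} \approx 1.1569$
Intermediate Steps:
$V = -371$ ($V = -270 - 101 = -371$)
$\frac{15586 - 43508}{v + V} = \frac{15586 - 43508}{-23765 - 371} = - \frac{27922}{-24136} = \left(-27922\right) \left(- \frac{1}{24136}\right) = \frac{13961}{12068}$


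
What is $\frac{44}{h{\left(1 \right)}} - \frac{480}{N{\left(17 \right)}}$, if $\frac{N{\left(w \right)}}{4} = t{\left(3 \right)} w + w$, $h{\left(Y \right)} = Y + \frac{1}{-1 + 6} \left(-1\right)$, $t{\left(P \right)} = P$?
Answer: $\frac{905}{17} \approx 53.235$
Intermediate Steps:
$h{\left(Y \right)} = - \frac{1}{5} + Y$ ($h{\left(Y \right)} = Y + \frac{1}{5} \left(-1\right) = Y - \frac{1}{5} = - \frac{1}{5} + Y$)
$N{\left(w \right)} = 16 w$ ($N{\left(w \right)} = 4 \left(3 w + w\right) = 4 \cdot 4 w = 16 w$)
$\frac{44}{h{\left(1 \right)}} - \frac{480}{N{\left(17 \right)}} = \frac{44}{- \frac{1}{5} + 1} - \frac{480}{16 \cdot 17} = \frac{44}{\frac{4}{5}} - \frac{480}{272} = 44 \cdot \frac{5}{4} - \frac{30}{17} = 55 - \frac{30}{17} = \frac{905}{17}$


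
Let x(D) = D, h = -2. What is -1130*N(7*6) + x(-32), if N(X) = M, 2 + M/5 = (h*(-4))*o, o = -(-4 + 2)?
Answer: -79132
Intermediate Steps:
o = 2 (o = -1*(-2) = 2)
M = 70 (M = -10 + 5*(-2*(-4)*2) = -10 + 5*(8*2) = -10 + 5*16 = -10 + 80 = 70)
N(X) = 70
-1130*N(7*6) + x(-32) = -1130*70 - 32 = -79100 - 32 = -79132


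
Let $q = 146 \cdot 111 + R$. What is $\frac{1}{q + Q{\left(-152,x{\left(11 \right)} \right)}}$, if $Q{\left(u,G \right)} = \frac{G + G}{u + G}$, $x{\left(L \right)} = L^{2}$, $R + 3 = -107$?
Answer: $\frac{31}{498734} \approx 6.2157 \cdot 10^{-5}$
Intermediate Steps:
$R = -110$ ($R = -3 - 107 = -110$)
$Q{\left(u,G \right)} = \frac{2 G}{G + u}$
$q = 16096$ ($q = 146 \cdot 111 - 110 = 16206 - 110 = 16096$)
$\frac{1}{q + Q{\left(-152,x{\left(11 \right)} \right)}} = \frac{1}{16096 + \frac{2 \cdot 11^{2}}{11^{2} - 152}} = \frac{1}{16096 + 2 \cdot 121 \frac{1}{121 - 152}} = \frac{1}{16096 + 2 \cdot 121 \frac{1}{-31}} = \frac{1}{16096 + 2 \cdot 121 \left(- \frac{1}{31}\right)} = \frac{1}{16096 - \frac{242}{31}} = \frac{1}{\frac{498734}{31}} = \frac{31}{498734}$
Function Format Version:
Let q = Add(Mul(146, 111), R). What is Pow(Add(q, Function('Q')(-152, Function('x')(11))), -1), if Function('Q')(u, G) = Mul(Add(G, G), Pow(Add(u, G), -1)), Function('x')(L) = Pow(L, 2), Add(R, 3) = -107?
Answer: Rational(31, 498734) ≈ 6.2157e-5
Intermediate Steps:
R = -110 (R = Add(-3, -107) = -110)
Function('Q')(u, G) = Mul(2, G, Pow(Add(G, u), -1)) (Function('Q')(u, G) = Mul(Mul(2, G), Pow(Add(G, u), -1)) = Mul(2, G, Pow(Add(G, u), -1)))
q = 16096 (q = Add(Mul(146, 111), -110) = Add(16206, -110) = 16096)
Pow(Add(q, Function('Q')(-152, Function('x')(11))), -1) = Pow(Add(16096, Mul(2, Pow(11, 2), Pow(Add(Pow(11, 2), -152), -1))), -1) = Pow(Add(16096, Mul(2, 121, Pow(Add(121, -152), -1))), -1) = Pow(Add(16096, Mul(2, 121, Pow(-31, -1))), -1) = Pow(Add(16096, Mul(2, 121, Rational(-1, 31))), -1) = Pow(Add(16096, Rational(-242, 31)), -1) = Pow(Rational(498734, 31), -1) = Rational(31, 498734)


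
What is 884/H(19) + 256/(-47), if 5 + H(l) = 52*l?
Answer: -210100/46201 ≈ -4.5475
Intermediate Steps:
H(l) = -5 + 52*l
884/H(19) + 256/(-47) = 884/(-5 + 52*19) + 256/(-47) = 884/(-5 + 988) + 256*(-1/47) = 884/983 - 256/47 = -210100/46201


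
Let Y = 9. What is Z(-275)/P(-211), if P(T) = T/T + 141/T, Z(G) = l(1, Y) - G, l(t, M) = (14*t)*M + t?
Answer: 42411/35 ≈ 1211.7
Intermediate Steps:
l(t, M) = t + 14*M*t (l(t, M) = 14*M*t + t = t + 14*M*t)
Z(G) = 127 - G (Z(G) = 1*(1 + 14*9) - G = 1*(1 + 126) - G = 1*127 - G = 127 - G)
P(T) = 1 + 141/T
Z(-275)/P(-211) = (127 - 1*(-275))/(((141 - 211)/(-211))) = (127 + 275)/((-1/211*(-70))) = 402/(70/211) = 402*(211/70) = 42411/35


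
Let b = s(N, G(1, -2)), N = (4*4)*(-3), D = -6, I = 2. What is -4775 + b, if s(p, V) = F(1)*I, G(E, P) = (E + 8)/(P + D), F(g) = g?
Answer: -4773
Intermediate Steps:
G(E, P) = (8 + E)/(-6 + P) (G(E, P) = (E + 8)/(P - 6) = (8 + E)/(-6 + P))
N = -48 (N = 16*(-3) = -48)
s(p, V) = 2 (s(p, V) = 1*2 = 2)
b = 2
-4775 + b = -4775 + 2 = -4773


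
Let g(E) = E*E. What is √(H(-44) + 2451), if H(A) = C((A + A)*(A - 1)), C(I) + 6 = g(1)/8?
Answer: √39122/4 ≈ 49.448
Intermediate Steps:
g(E) = E²
C(I) = -47/8 (C(I) = -6 + 1²/8 = -6 + 1*(⅛) = -6 + ⅛ = -47/8)
H(A) = -47/8
√(H(-44) + 2451) = √(-47/8 + 2451) = √(19561/8) = √39122/4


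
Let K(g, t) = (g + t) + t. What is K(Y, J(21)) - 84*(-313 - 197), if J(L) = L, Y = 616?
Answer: 43498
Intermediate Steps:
K(g, t) = g + 2*t
K(Y, J(21)) - 84*(-313 - 197) = (616 + 2*21) - 84*(-313 - 197) = (616 + 42) - 84*(-510) = 658 + 42840 = 43498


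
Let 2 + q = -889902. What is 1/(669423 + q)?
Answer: -1/220481 ≈ -4.5355e-6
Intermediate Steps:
q = -889904 (q = -2 - 889902 = -889904)
1/(669423 + q) = 1/(669423 - 889904) = 1/(-220481) = -1/220481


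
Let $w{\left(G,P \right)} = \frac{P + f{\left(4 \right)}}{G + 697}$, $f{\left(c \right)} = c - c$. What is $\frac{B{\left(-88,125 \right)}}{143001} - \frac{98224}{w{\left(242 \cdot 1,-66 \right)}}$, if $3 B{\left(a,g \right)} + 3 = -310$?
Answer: $\frac{6594658136725}{4719033} \approx 1.3975 \cdot 10^{6}$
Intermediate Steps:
$f{\left(c \right)} = 0$
$B{\left(a,g \right)} = - \frac{313}{3}$ ($B{\left(a,g \right)} = -1 + \frac{1}{3} \left(-310\right) = -1 - \frac{310}{3} = - \frac{313}{3}$)
$w{\left(G,P \right)} = \frac{P}{697 + G}$ ($w{\left(G,P \right)} = \frac{P + 0}{G + 697} = \frac{P}{697 + G}$)
$\frac{B{\left(-88,125 \right)}}{143001} - \frac{98224}{w{\left(242 \cdot 1,-66 \right)}} = - \frac{313}{3 \cdot 143001} - \frac{98224}{\left(-66\right) \frac{1}{697 + 242 \cdot 1}} = \left(- \frac{313}{3}\right) \frac{1}{143001} - \frac{98224}{\left(-66\right) \frac{1}{697 + 242}} = - \frac{313}{429003} - \frac{98224}{\left(-66\right) \frac{1}{939}} = - \frac{313}{429003} - \frac{98224}{- \frac{22}{313}} = - \frac{313}{429003} - - \frac{15372056}{11} = - \frac{313}{429003} + \frac{15372056}{11} = \frac{6594658136725}{4719033}$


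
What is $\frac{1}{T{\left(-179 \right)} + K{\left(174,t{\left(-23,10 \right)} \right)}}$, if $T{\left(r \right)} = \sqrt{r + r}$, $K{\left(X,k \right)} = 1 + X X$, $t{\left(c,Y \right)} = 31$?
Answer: $\frac{30277}{916697087} - \frac{i \sqrt{358}}{916697087} \approx 3.3028 \cdot 10^{-5} - 2.064 \cdot 10^{-8} i$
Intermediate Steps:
$K{\left(X,k \right)} = 1 + X^{2}$
$T{\left(r \right)} = \sqrt{2} \sqrt{r}$ ($T{\left(r \right)} = \sqrt{2 r} = \sqrt{2} \sqrt{r}$)
$\frac{1}{T{\left(-179 \right)} + K{\left(174,t{\left(-23,10 \right)} \right)}} = \frac{1}{\sqrt{2} \sqrt{-179} + \left(1 + 174^{2}\right)} = \frac{1}{\sqrt{2} i \sqrt{179} + \left(1 + 30276\right)} = \frac{1}{i \sqrt{358} + 30277} = \frac{1}{30277 + i \sqrt{358}}$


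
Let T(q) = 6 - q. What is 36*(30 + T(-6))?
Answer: 1512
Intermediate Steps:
36*(30 + T(-6)) = 36*(30 + (6 - 1*(-6))) = 36*(30 + (6 + 6)) = 36*(30 + 12) = 36*42 = 1512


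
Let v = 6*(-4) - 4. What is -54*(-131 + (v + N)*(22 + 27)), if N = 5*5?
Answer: 15012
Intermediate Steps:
N = 25
v = -28 (v = -24 - 4 = -28)
-54*(-131 + (v + N)*(22 + 27)) = -54*(-131 + (-28 + 25)*(22 + 27)) = -54*(-131 - 3*49) = -54*(-131 - 147) = -54*(-278) = 15012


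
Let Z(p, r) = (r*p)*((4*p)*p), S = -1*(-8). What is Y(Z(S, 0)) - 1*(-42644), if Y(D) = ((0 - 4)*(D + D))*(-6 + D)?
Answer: 42644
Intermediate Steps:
S = 8
Z(p, r) = 4*r*p**3 (Z(p, r) = (p*r)*(4*p**2) = 4*r*p**3)
Y(D) = -8*D*(-6 + D) (Y(D) = (-8*D)*(-6 + D) = -8*D*(-6 + D))
Y(Z(S, 0)) - 1*(-42644) = 8*(4*0*8**3)*(6 - 4*0*8**3) - 1*(-42644) = 8*(4*0*512)*(6 - 4*0*512) + 42644 = 8*0*(6 - 1*0) + 42644 = 8*0*(6 + 0) + 42644 = 8*0*6 + 42644 = 0 + 42644 = 42644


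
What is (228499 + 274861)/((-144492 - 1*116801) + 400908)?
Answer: 100672/27923 ≈ 3.6053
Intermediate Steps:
(228499 + 274861)/((-144492 - 1*116801) + 400908) = 503360/((-144492 - 116801) + 400908) = 503360/(-261293 + 400908) = 503360/139615 = 503360*(1/139615) = 100672/27923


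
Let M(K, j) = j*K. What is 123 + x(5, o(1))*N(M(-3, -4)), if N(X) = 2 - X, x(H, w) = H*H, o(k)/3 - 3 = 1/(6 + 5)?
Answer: -127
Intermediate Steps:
M(K, j) = K*j
o(k) = 102/11 (o(k) = 9 + 3/(6 + 5) = 9 + 3/11 = 102/11)
x(H, w) = H²
123 + x(5, o(1))*N(M(-3, -4)) = 123 + 5²*(2 - (-3)*(-4)) = 123 + 25*(2 - 1*12) = 123 + 25*(2 - 12) = 123 + 25*(-10) = 123 - 250 = -127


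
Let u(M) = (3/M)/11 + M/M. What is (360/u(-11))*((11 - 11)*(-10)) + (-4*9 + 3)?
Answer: -33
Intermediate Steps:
u(M) = 1 + 3/(11*M) (u(M) = (3/M)*(1/11) + 1 = 3/(11*M) + 1 = 1 + 3/(11*M))
(360/u(-11))*((11 - 11)*(-10)) + (-4*9 + 3) = (360/(((3/11 - 11)/(-11))))*((11 - 11)*(-10)) + (-4*9 + 3) = (360/((-1/11*(-118/11))))*(0*(-10)) + (-36 + 3) = (360/(118/121))*0 - 33 = (360*(121/118))*0 - 33 = (21780/59)*0 - 33 = 0 - 33 = -33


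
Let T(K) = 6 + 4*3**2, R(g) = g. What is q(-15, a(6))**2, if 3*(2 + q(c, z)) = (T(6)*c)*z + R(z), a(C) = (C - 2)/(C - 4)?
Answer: 1597696/9 ≈ 1.7752e+5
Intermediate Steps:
a(C) = (-2 + C)/(-4 + C)
T(K) = 42 (T(K) = 6 + 4*9 = 6 + 36 = 42)
q(c, z) = -2 + z/3 + 14*c*z (q(c, z) = -2 + ((42*c)*z + z)/3 = -2 + (42*c*z + z)/3 = -2 + (z + 42*c*z)/3 = -2 + (z/3 + 14*c*z) = -2 + z/3 + 14*c*z)
q(-15, a(6))**2 = (-2 + ((-2 + 6)/(-4 + 6))/3 + 14*(-15)*((-2 + 6)/(-4 + 6)))**2 = (-2 + (4/2)/3 + 14*(-15)*(4/2))**2 = (-2 + ((1/2)*4)/3 + 14*(-15)*((1/2)*4))**2 = (-2 + (1/3)*2 + 14*(-15)*2)**2 = (-2 + 2/3 - 420)**2 = (-1264/3)**2 = 1597696/9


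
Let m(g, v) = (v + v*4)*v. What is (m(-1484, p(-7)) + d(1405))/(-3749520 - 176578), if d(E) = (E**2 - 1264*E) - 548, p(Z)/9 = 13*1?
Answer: -12091/178459 ≈ -0.067752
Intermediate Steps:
p(Z) = 117 (p(Z) = 9*(13*1) = 9*13 = 117)
m(g, v) = 5*v**2 (m(g, v) = (v + 4*v)*v = (5*v)*v = 5*v**2)
d(E) = -548 + E**2 - 1264*E
(m(-1484, p(-7)) + d(1405))/(-3749520 - 176578) = (5*117**2 + (-548 + 1405**2 - 1264*1405))/(-3749520 - 176578) = (5*13689 + (-548 + 1974025 - 1775920))/(-3926098) = (68445 + 197557)*(-1/3926098) = 266002*(-1/3926098) = -12091/178459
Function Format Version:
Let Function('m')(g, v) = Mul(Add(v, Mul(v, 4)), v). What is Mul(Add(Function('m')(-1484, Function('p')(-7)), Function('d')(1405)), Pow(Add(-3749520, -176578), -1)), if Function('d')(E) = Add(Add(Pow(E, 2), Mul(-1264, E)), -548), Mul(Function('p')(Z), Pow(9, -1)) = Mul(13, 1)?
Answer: Rational(-12091, 178459) ≈ -0.067752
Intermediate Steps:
Function('p')(Z) = 117 (Function('p')(Z) = Mul(9, Mul(13, 1)) = Mul(9, 13) = 117)
Function('m')(g, v) = Mul(5, Pow(v, 2)) (Function('m')(g, v) = Mul(Add(v, Mul(4, v)), v) = Mul(Mul(5, v), v) = Mul(5, Pow(v, 2)))
Function('d')(E) = Add(-548, Pow(E, 2), Mul(-1264, E))
Mul(Add(Function('m')(-1484, Function('p')(-7)), Function('d')(1405)), Pow(Add(-3749520, -176578), -1)) = Mul(Add(Mul(5, Pow(117, 2)), Add(-548, Pow(1405, 2), Mul(-1264, 1405))), Pow(Add(-3749520, -176578), -1)) = Mul(Add(Mul(5, 13689), Add(-548, 1974025, -1775920)), Pow(-3926098, -1)) = Mul(Add(68445, 197557), Rational(-1, 3926098)) = Mul(266002, Rational(-1, 3926098)) = Rational(-12091, 178459)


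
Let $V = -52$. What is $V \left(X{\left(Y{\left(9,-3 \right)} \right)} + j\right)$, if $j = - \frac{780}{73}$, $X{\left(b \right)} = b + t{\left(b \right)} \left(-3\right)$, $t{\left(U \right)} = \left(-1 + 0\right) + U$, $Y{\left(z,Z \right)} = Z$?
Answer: $\frac{6396}{73} \approx 87.616$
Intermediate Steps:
$t{\left(U \right)} = -1 + U$
$X{\left(b \right)} = 3 - 2 b$ ($X{\left(b \right)} = b + \left(-1 + b\right) \left(-3\right) = b - \left(-3 + 3 b\right) = 3 - 2 b$)
$j = - \frac{780}{73}$ ($j = \left(-780\right) \frac{1}{73} = - \frac{780}{73} \approx -10.685$)
$V \left(X{\left(Y{\left(9,-3 \right)} \right)} + j\right) = - 52 \left(\left(3 - -6\right) - \frac{780}{73}\right) = - 52 \left(\left(3 + 6\right) - \frac{780}{73}\right) = - 52 \left(9 - \frac{780}{73}\right) = \left(-52\right) \left(- \frac{123}{73}\right) = \frac{6396}{73}$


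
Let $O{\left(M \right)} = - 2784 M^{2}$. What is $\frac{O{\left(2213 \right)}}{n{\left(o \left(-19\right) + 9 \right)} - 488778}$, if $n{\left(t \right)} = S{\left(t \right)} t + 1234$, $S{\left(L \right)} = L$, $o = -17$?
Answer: $\frac{1704284412}{47165} \approx 36135.0$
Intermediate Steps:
$n{\left(t \right)} = 1234 + t^{2}$ ($n{\left(t \right)} = t t + 1234 = t^{2} + 1234 = 1234 + t^{2}$)
$\frac{O{\left(2213 \right)}}{n{\left(o \left(-19\right) + 9 \right)} - 488778} = \frac{\left(-2784\right) 2213^{2}}{\left(1234 + \left(\left(-17\right) \left(-19\right) + 9\right)^{2}\right) - 488778} = \frac{\left(-2784\right) 4897369}{\left(1234 + \left(323 + 9\right)^{2}\right) - 488778} = - \frac{13634275296}{\left(1234 + 332^{2}\right) - 488778} = - \frac{13634275296}{\left(1234 + 110224\right) - 488778} = - \frac{13634275296}{111458 - 488778} = - \frac{13634275296}{-377320} = \left(-13634275296\right) \left(- \frac{1}{377320}\right) = \frac{1704284412}{47165}$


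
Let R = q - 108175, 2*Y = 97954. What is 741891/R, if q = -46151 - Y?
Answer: -741891/203303 ≈ -3.6492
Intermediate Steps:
Y = 48977 (Y = (½)*97954 = 48977)
q = -95128 (q = -46151 - 1*48977 = -46151 - 48977 = -95128)
R = -203303 (R = -95128 - 108175 = -203303)
741891/R = 741891/(-203303) = 741891*(-1/203303) = -741891/203303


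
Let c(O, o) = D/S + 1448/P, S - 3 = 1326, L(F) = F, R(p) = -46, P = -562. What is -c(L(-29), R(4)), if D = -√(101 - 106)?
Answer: 724/281 + I*√5/1329 ≈ 2.5765 + 0.0016825*I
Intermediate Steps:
S = 1329 (S = 3 + 1326 = 1329)
D = -I*√5 (D = -√(-5) = -I*√5 ≈ -2.2361*I)
c(O, o) = -724/281 - I*√5/1329 (c(O, o) = -I*√5/1329 + 1448/(-562) = -I*√5*(1/1329) + 1448*(-1/562) = -I*√5/1329 - 724/281 = -724/281 - I*√5/1329)
-c(L(-29), R(4)) = -(-724/281 - I*√5/1329) = 724/281 + I*√5/1329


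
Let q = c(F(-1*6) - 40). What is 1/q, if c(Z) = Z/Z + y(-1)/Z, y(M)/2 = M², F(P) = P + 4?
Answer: 21/20 ≈ 1.0500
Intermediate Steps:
F(P) = 4 + P
y(M) = 2*M²
c(Z) = 1 + 2/Z (c(Z) = Z/Z + (2*(-1)²)/Z = 1 + (2*1)/Z = 1 + 2/Z)
q = 20/21 (q = (2 + ((4 - 1*6) - 40))/((4 - 1*6) - 40) = (2 + ((4 - 6) - 40))/((4 - 6) - 40) = (2 + (-2 - 40))/(-2 - 40) = (2 - 42)/(-42) = -1/42*(-40) = 20/21 ≈ 0.95238)
1/q = 1/(20/21) = 21/20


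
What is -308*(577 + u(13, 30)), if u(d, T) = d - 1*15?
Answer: -177100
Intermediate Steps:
u(d, T) = -15 + d (u(d, T) = d - 15 = -15 + d)
-308*(577 + u(13, 30)) = -308*(577 + (-15 + 13)) = -308*(577 - 2) = -308*575 = -177100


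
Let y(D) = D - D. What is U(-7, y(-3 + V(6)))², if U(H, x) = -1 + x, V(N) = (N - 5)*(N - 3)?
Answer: 1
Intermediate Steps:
V(N) = (-5 + N)*(-3 + N)
y(D) = 0
U(-7, y(-3 + V(6)))² = (-1 + 0)² = (-1)² = 1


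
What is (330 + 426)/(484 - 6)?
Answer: 378/239 ≈ 1.5816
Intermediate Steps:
(330 + 426)/(484 - 6) = 756/478 = 756*(1/478) = 378/239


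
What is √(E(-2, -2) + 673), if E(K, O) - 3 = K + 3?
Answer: √677 ≈ 26.019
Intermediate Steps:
E(K, O) = 6 + K (E(K, O) = 3 + (K + 3) = 3 + (3 + K) = 6 + K)
√(E(-2, -2) + 673) = √((6 - 2) + 673) = √(4 + 673) = √677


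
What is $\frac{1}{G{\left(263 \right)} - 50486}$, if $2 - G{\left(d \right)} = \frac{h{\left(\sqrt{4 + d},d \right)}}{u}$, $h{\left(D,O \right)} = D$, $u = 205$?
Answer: $- \frac{707196700}{35702118202711} + \frac{205 \sqrt{267}}{107106354608133} \approx -1.9808 \cdot 10^{-5}$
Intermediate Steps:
$G{\left(d \right)} = 2 - \frac{\sqrt{4 + d}}{205}$
$\frac{1}{G{\left(263 \right)} - 50486} = \frac{1}{\left(2 - \frac{\sqrt{4 + 263}}{205}\right) - 50486} = \frac{1}{\left(2 - \frac{\sqrt{267}}{205}\right) - 50486} = \frac{1}{-50484 - \frac{\sqrt{267}}{205}}$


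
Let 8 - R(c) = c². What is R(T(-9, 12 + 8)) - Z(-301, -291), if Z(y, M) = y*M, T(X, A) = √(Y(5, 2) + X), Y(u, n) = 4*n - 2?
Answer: -87580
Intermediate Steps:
Y(u, n) = -2 + 4*n
T(X, A) = √(6 + X) (T(X, A) = √((-2 + 4*2) + X) = √((-2 + 8) + X) = √(6 + X))
Z(y, M) = M*y
R(c) = 8 - c²
R(T(-9, 12 + 8)) - Z(-301, -291) = (8 - (√(6 - 9))²) - (-291)*(-301) = (8 - (√(-3))²) - 1*87591 = (8 - (I*√3)²) - 87591 = (8 - 1*(-3)) - 87591 = (8 + 3) - 87591 = 11 - 87591 = -87580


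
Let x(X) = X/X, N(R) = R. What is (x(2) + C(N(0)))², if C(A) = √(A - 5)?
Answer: (1 + I*√5)² ≈ -4.0 + 4.4721*I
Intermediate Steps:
x(X) = 1
C(A) = √(-5 + A)
(x(2) + C(N(0)))² = (1 + √(-5 + 0))² = (1 + √(-5))² = (1 + I*√5)²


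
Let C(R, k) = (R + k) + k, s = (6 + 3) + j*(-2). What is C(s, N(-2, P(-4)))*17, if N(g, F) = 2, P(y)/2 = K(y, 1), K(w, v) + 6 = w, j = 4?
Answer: 85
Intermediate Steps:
K(w, v) = -6 + w
P(y) = -12 + 2*y (P(y) = 2*(-6 + y) = -12 + 2*y)
s = 1 (s = (6 + 3) + 4*(-2) = 9 - 8 = 1)
C(R, k) = R + 2*k
C(s, N(-2, P(-4)))*17 = (1 + 2*2)*17 = (1 + 4)*17 = 5*17 = 85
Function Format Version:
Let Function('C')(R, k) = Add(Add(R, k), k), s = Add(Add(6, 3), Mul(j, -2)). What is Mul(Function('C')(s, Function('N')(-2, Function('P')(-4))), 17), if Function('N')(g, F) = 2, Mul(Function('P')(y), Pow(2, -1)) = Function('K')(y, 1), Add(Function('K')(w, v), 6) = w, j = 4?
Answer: 85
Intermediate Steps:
Function('K')(w, v) = Add(-6, w)
Function('P')(y) = Add(-12, Mul(2, y)) (Function('P')(y) = Mul(2, Add(-6, y)) = Add(-12, Mul(2, y)))
s = 1 (s = Add(Add(6, 3), Mul(4, -2)) = Add(9, -8) = 1)
Function('C')(R, k) = Add(R, Mul(2, k))
Mul(Function('C')(s, Function('N')(-2, Function('P')(-4))), 17) = Mul(Add(1, Mul(2, 2)), 17) = Mul(Add(1, 4), 17) = Mul(5, 17) = 85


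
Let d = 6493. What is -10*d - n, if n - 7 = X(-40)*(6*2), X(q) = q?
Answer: -64457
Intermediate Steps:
n = -473 (n = 7 - 240*2 = 7 - 40*12 = 7 - 480 = -473)
-10*d - n = -10*6493 - 1*(-473) = -64930 + 473 = -64457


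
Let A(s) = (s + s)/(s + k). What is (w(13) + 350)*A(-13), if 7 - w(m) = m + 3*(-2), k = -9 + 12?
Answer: 910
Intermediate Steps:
k = 3
A(s) = 2*s/(3 + s) (A(s) = (s + s)/(s + 3) = (2*s)/(3 + s) = 2*s/(3 + s))
w(m) = 13 - m (w(m) = 7 - (m + 3*(-2)) = 7 - (m - 6) = 7 - (-6 + m) = 7 + (6 - m) = 13 - m)
(w(13) + 350)*A(-13) = ((13 - 1*13) + 350)*(2*(-13)/(3 - 13)) = ((13 - 13) + 350)*(2*(-13)/(-10)) = (0 + 350)*(2*(-13)*(-⅒)) = 350*(13/5) = 910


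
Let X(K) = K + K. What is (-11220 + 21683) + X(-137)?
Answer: 10189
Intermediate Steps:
X(K) = 2*K
(-11220 + 21683) + X(-137) = (-11220 + 21683) + 2*(-137) = 10463 - 274 = 10189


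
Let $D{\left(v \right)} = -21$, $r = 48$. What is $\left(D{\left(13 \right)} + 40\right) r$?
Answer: $912$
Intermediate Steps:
$\left(D{\left(13 \right)} + 40\right) r = \left(-21 + 40\right) 48 = 19 \cdot 48 = 912$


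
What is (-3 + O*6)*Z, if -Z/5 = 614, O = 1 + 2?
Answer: -46050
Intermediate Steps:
O = 3
Z = -3070 (Z = -5*614 = -3070)
(-3 + O*6)*Z = (-3 + 3*6)*(-3070) = (-3 + 18)*(-3070) = 15*(-3070) = -46050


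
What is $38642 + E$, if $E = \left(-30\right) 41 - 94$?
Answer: $37318$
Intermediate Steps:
$E = -1324$ ($E = -1230 - 94 = -1324$)
$38642 + E = 38642 - 1324 = 37318$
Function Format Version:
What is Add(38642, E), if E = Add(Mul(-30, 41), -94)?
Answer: 37318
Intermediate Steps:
E = -1324 (E = Add(-1230, -94) = -1324)
Add(38642, E) = Add(38642, -1324) = 37318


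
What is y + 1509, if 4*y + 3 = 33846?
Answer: 39879/4 ≈ 9969.8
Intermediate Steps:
y = 33843/4 (y = -3/4 + (1/4)*33846 = -3/4 + 16923/2 = 33843/4 ≈ 8460.8)
y + 1509 = 33843/4 + 1509 = 39879/4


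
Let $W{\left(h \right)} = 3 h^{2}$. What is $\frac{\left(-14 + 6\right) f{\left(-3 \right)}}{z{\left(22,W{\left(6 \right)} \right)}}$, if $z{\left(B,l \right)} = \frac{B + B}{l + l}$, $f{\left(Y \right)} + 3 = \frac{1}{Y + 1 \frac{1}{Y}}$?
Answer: $\frac{648}{5} \approx 129.6$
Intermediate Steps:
$f{\left(Y \right)} = -3 + \frac{1}{Y + \frac{1}{Y}}$ ($f{\left(Y \right)} = -3 + \frac{1}{Y + 1 \frac{1}{Y}} = -3 + \frac{1}{Y + \frac{1}{Y}}$)
$z{\left(B,l \right)} = \frac{B}{l}$ ($z{\left(B,l \right)} = \frac{2 B}{2 l} = 2 B \frac{1}{2 l} = \frac{B}{l}$)
$\frac{\left(-14 + 6\right) f{\left(-3 \right)}}{z{\left(22,W{\left(6 \right)} \right)}} = \frac{\left(-14 + 6\right) \frac{-3 - 3 - 3 \left(-3\right)^{2}}{1 + \left(-3\right)^{2}}}{22 \frac{1}{3 \cdot 6^{2}}} = \frac{\left(-8\right) \frac{-3 - 3 - 27}{1 + 9}}{22 \frac{1}{3 \cdot 36}} = \frac{\left(-8\right) \frac{-3 - 3 - 27}{10}}{22 \cdot \frac{1}{108}} = \frac{\left(-8\right) \frac{1}{10} \left(-33\right)}{22 \cdot \frac{1}{108}} = \frac{\left(-8\right) \left(- \frac{33}{10}\right)}{\frac{11}{54}} = \frac{132}{5} \cdot \frac{54}{11} = \frac{648}{5}$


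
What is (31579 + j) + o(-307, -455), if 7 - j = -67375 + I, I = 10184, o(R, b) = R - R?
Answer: 88777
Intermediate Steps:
o(R, b) = 0
j = 57198 (j = 7 - (-67375 + 10184) = 7 - 1*(-57191) = 7 + 57191 = 57198)
(31579 + j) + o(-307, -455) = (31579 + 57198) + 0 = 88777 + 0 = 88777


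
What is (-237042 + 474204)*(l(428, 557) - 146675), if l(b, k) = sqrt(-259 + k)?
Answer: -34785736350 + 237162*sqrt(298) ≈ -3.4782e+10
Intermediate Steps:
(-237042 + 474204)*(l(428, 557) - 146675) = (-237042 + 474204)*(sqrt(-259 + 557) - 146675) = 237162*(sqrt(298) - 146675) = 237162*(-146675 + sqrt(298)) = -34785736350 + 237162*sqrt(298)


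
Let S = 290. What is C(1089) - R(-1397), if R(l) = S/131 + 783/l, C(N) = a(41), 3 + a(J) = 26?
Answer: 3906604/183007 ≈ 21.347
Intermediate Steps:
a(J) = 23 (a(J) = -3 + 26 = 23)
C(N) = 23
R(l) = 290/131 + 783/l
C(1089) - R(-1397) = 23 - (290/131 + 783/(-1397)) = 23 - (290/131 + 783*(-1/1397)) = 23 - (290/131 - 783/1397) = 23 - 1*302557/183007 = 23 - 302557/183007 = 3906604/183007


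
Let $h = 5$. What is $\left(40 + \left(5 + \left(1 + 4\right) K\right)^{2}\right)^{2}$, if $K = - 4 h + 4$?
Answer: $32092225$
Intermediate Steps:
$K = -16$ ($K = \left(-4\right) 5 + 4 = -20 + 4 = -16$)
$\left(40 + \left(5 + \left(1 + 4\right) K\right)^{2}\right)^{2} = \left(40 + \left(5 + \left(1 + 4\right) \left(-16\right)\right)^{2}\right)^{2} = \left(40 + \left(5 + 5 \left(-16\right)\right)^{2}\right)^{2} = \left(40 + \left(5 - 80\right)^{2}\right)^{2} = \left(40 + \left(-75\right)^{2}\right)^{2} = \left(40 + 5625\right)^{2} = 5665^{2} = 32092225$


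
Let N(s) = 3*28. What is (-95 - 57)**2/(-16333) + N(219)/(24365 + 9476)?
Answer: -780490492/552725053 ≈ -1.4121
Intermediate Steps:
N(s) = 84
(-95 - 57)**2/(-16333) + N(219)/(24365 + 9476) = (-95 - 57)**2/(-16333) + 84/(24365 + 9476) = (-152)**2*(-1/16333) + 84/33841 = 23104*(-1/16333) + 84*(1/33841) = -23104/16333 + 84/33841 = -780490492/552725053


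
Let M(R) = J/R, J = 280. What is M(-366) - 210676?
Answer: -38553848/183 ≈ -2.1068e+5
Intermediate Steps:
M(R) = 280/R
M(-366) - 210676 = 280/(-366) - 210676 = 280*(-1/366) - 210676 = -140/183 - 210676 = -38553848/183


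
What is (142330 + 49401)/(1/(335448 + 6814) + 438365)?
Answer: 65622235522/150035681631 ≈ 0.43738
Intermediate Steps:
(142330 + 49401)/(1/(335448 + 6814) + 438365) = 191731/(1/342262 + 438365) = 191731/(150035681631/342262) = 191731*(342262/150035681631) = 65622235522/150035681631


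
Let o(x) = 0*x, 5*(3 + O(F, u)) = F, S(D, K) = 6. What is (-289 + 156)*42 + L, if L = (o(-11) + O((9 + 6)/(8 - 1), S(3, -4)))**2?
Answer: -273390/49 ≈ -5579.4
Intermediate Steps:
O(F, u) = -3 + F/5
o(x) = 0
L = 324/49 (L = (0 + (-3 + ((9 + 6)/(8 - 1))/5))**2 = (0 + (-3 + (15/7)/5))**2 = (0 + (-3 + (15*(1/7))/5))**2 = (0 + (-3 + (1/5)*(15/7)))**2 = (0 + (-3 + 3/7))**2 = (0 - 18/7)**2 = (-18/7)**2 = 324/49 ≈ 6.6122)
(-289 + 156)*42 + L = (-289 + 156)*42 + 324/49 = -133*42 + 324/49 = -5586 + 324/49 = -273390/49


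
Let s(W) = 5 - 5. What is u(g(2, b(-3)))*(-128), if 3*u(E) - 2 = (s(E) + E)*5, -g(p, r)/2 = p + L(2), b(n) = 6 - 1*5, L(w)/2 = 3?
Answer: 3328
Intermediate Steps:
s(W) = 0
L(w) = 6 (L(w) = 2*3 = 6)
b(n) = 1 (b(n) = 6 - 5 = 1)
g(p, r) = -12 - 2*p (g(p, r) = -2*(p + 6) = -2*(6 + p) = -12 - 2*p)
u(E) = ⅔ + 5*E/3 (u(E) = ⅔ + ((0 + E)*5)/3 = ⅔ + (E*5)/3 = ⅔ + (5*E)/3 = ⅔ + 5*E/3)
u(g(2, b(-3)))*(-128) = (⅔ + 5*(-12 - 2*2)/3)*(-128) = (⅔ + 5*(-12 - 4)/3)*(-128) = (⅔ + (5/3)*(-16))*(-128) = (⅔ - 80/3)*(-128) = -26*(-128) = 3328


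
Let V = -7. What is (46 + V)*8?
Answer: 312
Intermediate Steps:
(46 + V)*8 = (46 - 7)*8 = 39*8 = 312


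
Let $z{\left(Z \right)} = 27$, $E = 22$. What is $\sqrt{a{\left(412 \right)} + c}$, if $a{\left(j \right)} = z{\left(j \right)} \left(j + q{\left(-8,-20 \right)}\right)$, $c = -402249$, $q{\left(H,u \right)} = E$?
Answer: $i \sqrt{390531} \approx 624.92 i$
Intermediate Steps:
$q{\left(H,u \right)} = 22$
$a{\left(j \right)} = 594 + 27 j$ ($a{\left(j \right)} = 27 \left(j + 22\right) = 27 \left(22 + j\right) = 594 + 27 j$)
$\sqrt{a{\left(412 \right)} + c} = \sqrt{\left(594 + 27 \cdot 412\right) - 402249} = \sqrt{\left(594 + 11124\right) - 402249} = \sqrt{11718 - 402249} = \sqrt{-390531} = i \sqrt{390531}$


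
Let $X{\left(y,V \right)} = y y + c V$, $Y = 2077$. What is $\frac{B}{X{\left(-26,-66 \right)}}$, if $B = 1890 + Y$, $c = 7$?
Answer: $\frac{3967}{214} \approx 18.537$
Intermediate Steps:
$X{\left(y,V \right)} = y^{2} + 7 V$ ($X{\left(y,V \right)} = y y + 7 V = y^{2} + 7 V$)
$B = 3967$ ($B = 1890 + 2077 = 3967$)
$\frac{B}{X{\left(-26,-66 \right)}} = \frac{3967}{\left(-26\right)^{2} + 7 \left(-66\right)} = \frac{3967}{676 - 462} = \frac{3967}{214}$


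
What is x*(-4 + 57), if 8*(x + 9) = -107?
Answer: -9487/8 ≈ -1185.9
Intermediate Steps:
x = -179/8 (x = -9 + (⅛)*(-107) = -9 - 107/8 = -179/8 ≈ -22.375)
x*(-4 + 57) = -179*(-4 + 57)/8 = -179/8*53 = -9487/8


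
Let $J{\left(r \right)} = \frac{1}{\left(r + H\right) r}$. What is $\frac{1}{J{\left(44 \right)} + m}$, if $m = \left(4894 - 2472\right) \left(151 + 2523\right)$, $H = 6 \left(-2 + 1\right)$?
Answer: $\frac{1672}{10828587617} \approx 1.5441 \cdot 10^{-7}$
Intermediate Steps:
$H = -6$ ($H = 6 \left(-1\right) = -6$)
$J{\left(r \right)} = \frac{1}{r \left(-6 + r\right)}$ ($J{\left(r \right)} = \frac{1}{\left(r - 6\right) r} = \frac{1}{\left(-6 + r\right) r} = \frac{1}{r \left(-6 + r\right)}$)
$m = 6476428$ ($m = 2422 \cdot 2674 = 6476428$)
$\frac{1}{J{\left(44 \right)} + m} = \frac{1}{\frac{1}{44 \left(-6 + 44\right)} + 6476428} = \frac{1}{\frac{1}{44 \cdot 38} + 6476428} = \frac{1}{\frac{1}{44} \cdot \frac{1}{38} + 6476428} = \frac{1}{\frac{1}{1672} + 6476428} = \frac{1}{\frac{10828587617}{1672}} = \frac{1672}{10828587617}$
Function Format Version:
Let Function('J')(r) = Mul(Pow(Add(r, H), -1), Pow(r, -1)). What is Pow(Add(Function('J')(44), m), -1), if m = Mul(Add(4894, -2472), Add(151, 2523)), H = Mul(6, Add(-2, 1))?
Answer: Rational(1672, 10828587617) ≈ 1.5441e-7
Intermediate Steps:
H = -6 (H = Mul(6, -1) = -6)
Function('J')(r) = Mul(Pow(r, -1), Pow(Add(-6, r), -1)) (Function('J')(r) = Mul(Pow(Add(r, -6), -1), Pow(r, -1)) = Mul(Pow(Add(-6, r), -1), Pow(r, -1)) = Mul(Pow(r, -1), Pow(Add(-6, r), -1)))
m = 6476428 (m = Mul(2422, 2674) = 6476428)
Pow(Add(Function('J')(44), m), -1) = Pow(Add(Mul(Pow(44, -1), Pow(Add(-6, 44), -1)), 6476428), -1) = Pow(Add(Mul(Rational(1, 44), Pow(38, -1)), 6476428), -1) = Pow(Add(Mul(Rational(1, 44), Rational(1, 38)), 6476428), -1) = Pow(Add(Rational(1, 1672), 6476428), -1) = Pow(Rational(10828587617, 1672), -1) = Rational(1672, 10828587617)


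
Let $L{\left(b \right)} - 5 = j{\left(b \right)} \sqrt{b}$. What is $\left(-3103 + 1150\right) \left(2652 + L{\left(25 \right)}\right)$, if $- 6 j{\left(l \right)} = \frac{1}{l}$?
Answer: $- \frac{51890559}{10} \approx -5.1891 \cdot 10^{6}$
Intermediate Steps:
$j{\left(l \right)} = - \frac{1}{6 l}$
$L{\left(b \right)} = 5 - \frac{1}{6 \sqrt{b}}$ ($L{\left(b \right)} = 5 + - \frac{1}{6 b} \sqrt{b} = 5 - \frac{1}{6 \sqrt{b}}$)
$\left(-3103 + 1150\right) \left(2652 + L{\left(25 \right)}\right) = \left(-3103 + 1150\right) \left(2652 + \left(5 - \frac{1}{6 \cdot 5}\right)\right) = - 1953 \left(2652 + \left(5 - \frac{1}{30}\right)\right) = - 1953 \left(2652 + \frac{149}{30}\right) = \left(-1953\right) \frac{79709}{30} = - \frac{51890559}{10}$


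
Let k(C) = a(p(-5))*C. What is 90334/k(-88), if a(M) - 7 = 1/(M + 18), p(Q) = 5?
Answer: -1038841/7128 ≈ -145.74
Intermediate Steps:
a(M) = 7 + 1/(18 + M) (a(M) = 7 + 1/(M + 18) = 7 + 1/(18 + M))
k(C) = 162*C/23 (k(C) = ((127 + 7*5)/(18 + 5))*C = ((127 + 35)/23)*C = ((1/23)*162)*C = 162*C/23)
90334/k(-88) = 90334/(((162/23)*(-88))) = 90334/(-14256/23) = 90334*(-23/14256) = -1038841/7128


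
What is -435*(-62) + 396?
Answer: 27366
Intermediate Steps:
-435*(-62) + 396 = 26970 + 396 = 27366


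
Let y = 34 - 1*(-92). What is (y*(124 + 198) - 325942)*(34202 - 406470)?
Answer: 106234119160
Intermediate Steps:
y = 126 (y = 34 + 92 = 126)
(y*(124 + 198) - 325942)*(34202 - 406470) = (126*(124 + 198) - 325942)*(34202 - 406470) = (126*322 - 325942)*(-372268) = (40572 - 325942)*(-372268) = -285370*(-372268) = 106234119160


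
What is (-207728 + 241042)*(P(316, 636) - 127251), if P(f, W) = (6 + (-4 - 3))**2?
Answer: -4239206500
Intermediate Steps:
P(f, W) = 1 (P(f, W) = (6 - 7)**2 = (-1)**2 = 1)
(-207728 + 241042)*(P(316, 636) - 127251) = (-207728 + 241042)*(1 - 127251) = 33314*(-127250) = -4239206500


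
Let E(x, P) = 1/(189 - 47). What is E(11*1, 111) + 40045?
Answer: 5686391/142 ≈ 40045.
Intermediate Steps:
E(x, P) = 1/142
E(11*1, 111) + 40045 = 1/142 + 40045 = 5686391/142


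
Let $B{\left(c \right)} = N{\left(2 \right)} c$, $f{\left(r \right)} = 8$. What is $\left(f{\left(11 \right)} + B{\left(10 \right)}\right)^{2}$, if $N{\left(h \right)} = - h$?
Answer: $144$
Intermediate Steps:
$B{\left(c \right)} = - 2 c$ ($B{\left(c \right)} = \left(-1\right) 2 c = - 2 c$)
$\left(f{\left(11 \right)} + B{\left(10 \right)}\right)^{2} = \left(8 - 20\right)^{2} = \left(-12\right)^{2} = 144$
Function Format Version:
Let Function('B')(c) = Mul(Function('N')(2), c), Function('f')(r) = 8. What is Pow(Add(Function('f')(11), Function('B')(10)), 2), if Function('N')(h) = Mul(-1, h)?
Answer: 144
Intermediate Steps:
Function('B')(c) = Mul(-2, c) (Function('B')(c) = Mul(Mul(-1, 2), c) = Mul(-2, c))
Pow(Add(Function('f')(11), Function('B')(10)), 2) = Pow(Add(8, Mul(-2, 10)), 2) = Pow(Add(8, -20), 2) = Pow(-12, 2) = 144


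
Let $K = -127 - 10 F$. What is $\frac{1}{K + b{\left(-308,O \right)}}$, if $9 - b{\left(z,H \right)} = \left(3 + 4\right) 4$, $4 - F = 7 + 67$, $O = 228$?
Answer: $\frac{1}{554} \approx 0.0018051$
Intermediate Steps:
$F = -70$ ($F = 4 - \left(7 + 67\right) = 4 - 74 = -70$)
$K = 573$ ($K = -127 - -700 = -127 + 700 = 573$)
$b{\left(z,H \right)} = -19$ ($b{\left(z,H \right)} = 9 - \left(3 + 4\right) 4 = 9 - 7 \cdot 4 = 9 - 28 = -19$)
$\frac{1}{K + b{\left(-308,O \right)}} = \frac{1}{573 - 19} = \frac{1}{554}$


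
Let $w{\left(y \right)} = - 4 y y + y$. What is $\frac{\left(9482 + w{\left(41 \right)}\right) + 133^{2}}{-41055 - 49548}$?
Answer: $- \frac{20488}{90603} \approx -0.22613$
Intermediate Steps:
$w{\left(y \right)} = y - 4 y^{2}$ ($w{\left(y \right)} = - 4 y^{2} + y = y - 4 y^{2}$)
$\frac{\left(9482 + w{\left(41 \right)}\right) + 133^{2}}{-41055 - 49548} = \frac{\left(9482 + 41 \left(1 - 164\right)\right) + 133^{2}}{-41055 - 49548} = \frac{\left(9482 + 41 \left(1 - 164\right)\right) + 17689}{-41055 - 49548} = \frac{\left(9482 + 41 \left(-163\right)\right) + 17689}{-90603} = \left(\left(9482 - 6683\right) + 17689\right) \left(- \frac{1}{90603}\right) = \left(2799 + 17689\right) \left(- \frac{1}{90603}\right) = 20488 \left(- \frac{1}{90603}\right) = - \frac{20488}{90603}$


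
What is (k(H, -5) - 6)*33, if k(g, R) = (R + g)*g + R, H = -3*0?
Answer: -363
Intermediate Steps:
H = 0
k(g, R) = R + g*(R + g) (k(g, R) = g*(R + g) + R = R + g*(R + g))
(k(H, -5) - 6)*33 = ((-5 + 0² - 5*0) - 6)*33 = ((-5 + 0 + 0) - 6)*33 = (-5 - 6)*33 = -11*33 = -363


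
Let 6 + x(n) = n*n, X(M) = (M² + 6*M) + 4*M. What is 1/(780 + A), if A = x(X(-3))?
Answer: 1/1215 ≈ 0.00082305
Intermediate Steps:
X(M) = M² + 10*M
x(n) = -6 + n² (x(n) = -6 + n*n = -6 + n²)
A = 435 (A = -6 + (-3*(10 - 3))² = -6 + (-3*7)² = -6 + (-21)² = -6 + 441 = 435)
1/(780 + A) = 1/(780 + 435) = 1/1215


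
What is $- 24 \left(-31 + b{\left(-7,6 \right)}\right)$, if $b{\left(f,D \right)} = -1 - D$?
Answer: $912$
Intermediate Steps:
$- 24 \left(-31 + b{\left(-7,6 \right)}\right) = - 24 \left(-31 - 7\right) = \left(-24\right) \left(-38\right) = 912$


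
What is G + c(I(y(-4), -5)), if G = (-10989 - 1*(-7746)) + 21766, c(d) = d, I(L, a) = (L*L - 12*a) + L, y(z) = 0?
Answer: 18583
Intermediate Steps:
I(L, a) = L + L² - 12*a (I(L, a) = (L² - 12*a) + L = L + L² - 12*a)
G = 18523 (G = (-10989 + 7746) + 21766 = -3243 + 21766 = 18523)
G + c(I(y(-4), -5)) = 18523 + (0 + 0² - 12*(-5)) = 18523 + (0 + 0 + 60) = 18523 + 60 = 18583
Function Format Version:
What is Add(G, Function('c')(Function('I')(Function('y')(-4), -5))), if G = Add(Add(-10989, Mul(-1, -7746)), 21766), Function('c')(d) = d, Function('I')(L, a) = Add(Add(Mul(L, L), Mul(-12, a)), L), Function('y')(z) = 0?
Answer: 18583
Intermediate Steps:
Function('I')(L, a) = Add(L, Pow(L, 2), Mul(-12, a)) (Function('I')(L, a) = Add(Add(Pow(L, 2), Mul(-12, a)), L) = Add(L, Pow(L, 2), Mul(-12, a)))
G = 18523 (G = Add(Add(-10989, 7746), 21766) = Add(-3243, 21766) = 18523)
Add(G, Function('c')(Function('I')(Function('y')(-4), -5))) = Add(18523, Add(0, Pow(0, 2), Mul(-12, -5))) = Add(18523, Add(0, 0, 60)) = Add(18523, 60) = 18583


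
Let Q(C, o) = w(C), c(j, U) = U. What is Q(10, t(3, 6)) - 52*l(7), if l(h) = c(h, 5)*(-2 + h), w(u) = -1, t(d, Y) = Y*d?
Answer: -1301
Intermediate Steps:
l(h) = -10 + 5*h (l(h) = 5*(-2 + h) = -10 + 5*h)
Q(C, o) = -1
Q(10, t(3, 6)) - 52*l(7) = -1 - 52*(-10 + 5*7) = -1 - 52*(-10 + 35) = -1 - 52*25 = -1 - 1300 = -1301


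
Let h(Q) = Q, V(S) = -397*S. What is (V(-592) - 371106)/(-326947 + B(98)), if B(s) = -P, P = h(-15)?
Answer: 68041/163466 ≈ 0.41624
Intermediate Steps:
P = -15
B(s) = 15 (B(s) = -1*(-15) = 15)
(V(-592) - 371106)/(-326947 + B(98)) = (-397*(-592) - 371106)/(-326947 + 15) = (235024 - 371106)/(-326932) = -136082*(-1/326932) = 68041/163466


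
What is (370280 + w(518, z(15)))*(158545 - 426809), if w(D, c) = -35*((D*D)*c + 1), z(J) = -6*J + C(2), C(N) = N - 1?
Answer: -224322224009320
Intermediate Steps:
C(N) = -1 + N
z(J) = 1 - 6*J (z(J) = -6*J + (-1 + 2) = -6*J + 1 = 1 - 6*J)
w(D, c) = -35 - 35*c*D² (w(D, c) = -35*(D²*c + 1) = -35*(c*D² + 1) = -35*(1 + c*D²) = -35 - 35*c*D²)
(370280 + w(518, z(15)))*(158545 - 426809) = (370280 + (-35 - 35*(1 - 6*15)*518²))*(158545 - 426809) = (370280 + (-35 - 35*(1 - 90)*268324))*(-268264) = (370280 + (-35 - 35*(-89)*268324))*(-268264) = (370280 + (-35 + 835829260))*(-268264) = (370280 + 835829225)*(-268264) = 836199505*(-268264) = -224322224009320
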